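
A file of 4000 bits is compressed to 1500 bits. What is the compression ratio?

Compression ratio = Original / Compressed
= 4000 / 1500 = 2.67:1


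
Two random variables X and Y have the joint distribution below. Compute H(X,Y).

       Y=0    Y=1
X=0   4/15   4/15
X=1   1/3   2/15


H(X,Y) = -Σ p(x,y) log₂ p(x,y)
  p(0,0)=4/15: -0.2667 × log₂(0.2667) = 0.5085
  p(0,1)=4/15: -0.2667 × log₂(0.2667) = 0.5085
  p(1,0)=1/3: -0.3333 × log₂(0.3333) = 0.5283
  p(1,1)=2/15: -0.1333 × log₂(0.1333) = 0.3876
H(X,Y) = 1.9329 bits


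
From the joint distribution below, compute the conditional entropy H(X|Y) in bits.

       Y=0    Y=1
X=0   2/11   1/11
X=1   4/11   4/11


H(X|Y) = Σ_y p(y) H(X|Y=y)
  p(Y=0) = 6/11, H(X|Y=0) = 0.9183
  p(Y=1) = 5/11, H(X|Y=1) = 0.7219
H(X|Y) = 0.5455×0.9183 + 0.4545×0.7219 = 0.8290 bits


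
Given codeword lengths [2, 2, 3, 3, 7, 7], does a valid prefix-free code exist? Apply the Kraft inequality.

Kraft inequality: Σ 2^(-l_i) ≤ 1 for prefix-free code
Calculating: 2^(-2) + 2^(-2) + 2^(-3) + 2^(-3) + 2^(-7) + 2^(-7)
= 0.25 + 0.25 + 0.125 + 0.125 + 0.0078125 + 0.0078125
= 0.7656
Since 0.7656 ≤ 1, prefix-free code exists


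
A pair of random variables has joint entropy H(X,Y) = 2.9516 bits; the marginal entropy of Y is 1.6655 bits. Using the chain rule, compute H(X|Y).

Chain rule: H(X,Y) = H(X|Y) + H(Y)
H(X|Y) = H(X,Y) - H(Y) = 2.9516 - 1.6655 = 1.2861 bits


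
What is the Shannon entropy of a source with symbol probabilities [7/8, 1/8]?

H(X) = -Σ p(x) log₂ p(x)
  -7/8 × log₂(7/8) = 0.1686
  -1/8 × log₂(1/8) = 0.3750
H(X) = 0.5436 bits


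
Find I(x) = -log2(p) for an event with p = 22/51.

Information content I(x) = -log₂(p(x))
I = -log₂(22/51) = -log₂(0.4314)
I = 1.2130 bits


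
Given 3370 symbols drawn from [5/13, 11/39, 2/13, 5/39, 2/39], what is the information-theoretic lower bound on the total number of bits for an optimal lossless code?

Entropy H = 2.0604 bits/symbol
Minimum bits = H × n = 2.0604 × 3370
= 6943.42 bits


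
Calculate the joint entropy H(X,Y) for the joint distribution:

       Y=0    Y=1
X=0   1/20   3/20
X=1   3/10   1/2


H(X,Y) = -Σ p(x,y) log₂ p(x,y)
  p(0,0)=1/20: -0.0500 × log₂(0.0500) = 0.2161
  p(0,1)=3/20: -0.1500 × log₂(0.1500) = 0.4105
  p(1,0)=3/10: -0.3000 × log₂(0.3000) = 0.5211
  p(1,1)=1/2: -0.5000 × log₂(0.5000) = 0.5000
H(X,Y) = 1.6477 bits


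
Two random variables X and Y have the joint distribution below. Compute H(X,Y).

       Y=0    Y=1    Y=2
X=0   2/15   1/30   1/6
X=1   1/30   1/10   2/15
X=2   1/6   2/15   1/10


H(X,Y) = -Σ p(x,y) log₂ p(x,y)
  p(0,0)=2/15: -0.1333 × log₂(0.1333) = 0.3876
  p(0,1)=1/30: -0.0333 × log₂(0.0333) = 0.1636
  p(0,2)=1/6: -0.1667 × log₂(0.1667) = 0.4308
  p(1,0)=1/30: -0.0333 × log₂(0.0333) = 0.1636
  p(1,1)=1/10: -0.1000 × log₂(0.1000) = 0.3322
  p(1,2)=2/15: -0.1333 × log₂(0.1333) = 0.3876
  p(2,0)=1/6: -0.1667 × log₂(0.1667) = 0.4308
  p(2,1)=2/15: -0.1333 × log₂(0.1333) = 0.3876
  p(2,2)=1/10: -0.1000 × log₂(0.1000) = 0.3322
H(X,Y) = 3.0159 bits


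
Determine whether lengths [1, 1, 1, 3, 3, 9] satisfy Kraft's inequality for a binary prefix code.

Kraft inequality: Σ 2^(-l_i) ≤ 1 for prefix-free code
Calculating: 2^(-1) + 2^(-1) + 2^(-1) + 2^(-3) + 2^(-3) + 2^(-9)
= 0.5 + 0.5 + 0.5 + 0.125 + 0.125 + 0.001953125
= 1.7520
Since 1.7520 > 1, prefix-free code does not exist


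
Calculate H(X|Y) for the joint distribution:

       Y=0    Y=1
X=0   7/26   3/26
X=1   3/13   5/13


H(X|Y) = Σ_y p(y) H(X|Y=y)
  p(Y=0) = 1/2, H(X|Y=0) = 0.9957
  p(Y=1) = 1/2, H(X|Y=1) = 0.7793
H(X|Y) = 0.5000×0.9957 + 0.5000×0.7793 = 0.8875 bits


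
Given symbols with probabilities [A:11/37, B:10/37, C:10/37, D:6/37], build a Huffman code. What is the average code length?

Huffman tree construction:
Combine smallest probabilities repeatedly
Resulting codes:
  A: 11 (length 2)
  B: 01 (length 2)
  C: 10 (length 2)
  D: 00 (length 2)
Average length = Σ p(s) × length(s) = 2.0000 bits


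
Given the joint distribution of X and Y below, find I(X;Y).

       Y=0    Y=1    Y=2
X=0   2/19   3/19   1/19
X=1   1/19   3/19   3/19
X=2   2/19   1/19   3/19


H(X) = 1.5810, H(Y) = 1.5683, H(X,Y) = 3.0364
I(X;Y) = H(X) + H(Y) - H(X,Y) = 0.1130 bits


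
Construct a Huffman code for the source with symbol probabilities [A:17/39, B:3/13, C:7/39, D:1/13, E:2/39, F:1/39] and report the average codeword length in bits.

Huffman tree construction:
Combine smallest probabilities repeatedly
Resulting codes:
  A: 0 (length 1)
  B: 10 (length 2)
  C: 111 (length 3)
  D: 1100 (length 4)
  E: 11011 (length 5)
  F: 11010 (length 5)
Average length = Σ p(s) × length(s) = 2.1282 bits


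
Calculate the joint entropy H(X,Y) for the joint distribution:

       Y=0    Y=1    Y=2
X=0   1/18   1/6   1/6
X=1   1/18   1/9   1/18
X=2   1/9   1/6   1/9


H(X,Y) = -Σ p(x,y) log₂ p(x,y)
  p(0,0)=1/18: -0.0556 × log₂(0.0556) = 0.2317
  p(0,1)=1/6: -0.1667 × log₂(0.1667) = 0.4308
  p(0,2)=1/6: -0.1667 × log₂(0.1667) = 0.4308
  p(1,0)=1/18: -0.0556 × log₂(0.0556) = 0.2317
  p(1,1)=1/9: -0.1111 × log₂(0.1111) = 0.3522
  p(1,2)=1/18: -0.0556 × log₂(0.0556) = 0.2317
  p(2,0)=1/9: -0.1111 × log₂(0.1111) = 0.3522
  p(2,1)=1/6: -0.1667 × log₂(0.1667) = 0.4308
  p(2,2)=1/9: -0.1111 × log₂(0.1111) = 0.3522
H(X,Y) = 3.0441 bits


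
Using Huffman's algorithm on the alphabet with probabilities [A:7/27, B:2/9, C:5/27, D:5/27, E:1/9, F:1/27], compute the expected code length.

Huffman tree construction:
Combine smallest probabilities repeatedly
Resulting codes:
  A: 10 (length 2)
  B: 01 (length 2)
  C: 111 (length 3)
  D: 00 (length 2)
  E: 1101 (length 4)
  F: 1100 (length 4)
Average length = Σ p(s) × length(s) = 2.4815 bits


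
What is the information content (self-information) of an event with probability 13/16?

Information content I(x) = -log₂(p(x))
I = -log₂(13/16) = -log₂(0.8125)
I = 0.2996 bits


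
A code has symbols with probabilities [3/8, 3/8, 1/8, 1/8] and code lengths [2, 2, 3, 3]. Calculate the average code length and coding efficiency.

Average length L = Σ p_i × l_i = 2.2500 bits
Entropy H = 1.8113 bits
Efficiency η = H/L × 100% = 80.50%


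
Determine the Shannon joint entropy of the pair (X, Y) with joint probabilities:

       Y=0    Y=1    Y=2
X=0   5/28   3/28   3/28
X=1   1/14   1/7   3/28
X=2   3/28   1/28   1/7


H(X,Y) = -Σ p(x,y) log₂ p(x,y)
  p(0,0)=5/28: -0.1786 × log₂(0.1786) = 0.4438
  p(0,1)=3/28: -0.1071 × log₂(0.1071) = 0.3453
  p(0,2)=3/28: -0.1071 × log₂(0.1071) = 0.3453
  p(1,0)=1/14: -0.0714 × log₂(0.0714) = 0.2720
  p(1,1)=1/7: -0.1429 × log₂(0.1429) = 0.4011
  p(1,2)=3/28: -0.1071 × log₂(0.1071) = 0.3453
  p(2,0)=3/28: -0.1071 × log₂(0.1071) = 0.3453
  p(2,1)=1/28: -0.0357 × log₂(0.0357) = 0.1717
  p(2,2)=1/7: -0.1429 × log₂(0.1429) = 0.4011
H(X,Y) = 3.0706 bits


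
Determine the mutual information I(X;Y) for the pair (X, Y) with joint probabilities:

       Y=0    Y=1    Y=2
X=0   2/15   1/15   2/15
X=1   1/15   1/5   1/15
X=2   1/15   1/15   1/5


H(X) = 1.5850, H(Y) = 1.5656, H(X,Y) = 3.0062
I(X;Y) = H(X) + H(Y) - H(X,Y) = 0.1443 bits


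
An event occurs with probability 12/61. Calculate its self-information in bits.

Information content I(x) = -log₂(p(x))
I = -log₂(12/61) = -log₂(0.1967)
I = 2.3458 bits


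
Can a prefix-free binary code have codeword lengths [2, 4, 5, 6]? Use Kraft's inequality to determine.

Kraft inequality: Σ 2^(-l_i) ≤ 1 for prefix-free code
Calculating: 2^(-2) + 2^(-4) + 2^(-5) + 2^(-6)
= 0.25 + 0.0625 + 0.03125 + 0.015625
= 0.3594
Since 0.3594 ≤ 1, prefix-free code exists


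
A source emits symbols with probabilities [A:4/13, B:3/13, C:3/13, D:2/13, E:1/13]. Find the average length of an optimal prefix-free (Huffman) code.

Huffman tree construction:
Combine smallest probabilities repeatedly
Resulting codes:
  A: 11 (length 2)
  B: 00 (length 2)
  C: 01 (length 2)
  D: 101 (length 3)
  E: 100 (length 3)
Average length = Σ p(s) × length(s) = 2.2308 bits


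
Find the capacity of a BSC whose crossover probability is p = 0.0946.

For BSC with error probability p:
C = 1 - H(p) where H(p) is binary entropy
H(0.0946) = -0.0946 × log₂(0.0946) - 0.9054 × log₂(0.9054)
H(p) = 0.4516
C = 1 - 0.4516 = 0.5484 bits/use


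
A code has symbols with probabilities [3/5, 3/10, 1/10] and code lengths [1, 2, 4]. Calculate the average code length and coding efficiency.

Average length L = Σ p_i × l_i = 1.6000 bits
Entropy H = 1.2955 bits
Efficiency η = H/L × 100% = 80.97%


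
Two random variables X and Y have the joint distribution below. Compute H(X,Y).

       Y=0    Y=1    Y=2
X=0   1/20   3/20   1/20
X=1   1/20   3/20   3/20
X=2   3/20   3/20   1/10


H(X,Y) = -Σ p(x,y) log₂ p(x,y)
  p(0,0)=1/20: -0.0500 × log₂(0.0500) = 0.2161
  p(0,1)=3/20: -0.1500 × log₂(0.1500) = 0.4105
  p(0,2)=1/20: -0.0500 × log₂(0.0500) = 0.2161
  p(1,0)=1/20: -0.0500 × log₂(0.0500) = 0.2161
  p(1,1)=3/20: -0.1500 × log₂(0.1500) = 0.4105
  p(1,2)=3/20: -0.1500 × log₂(0.1500) = 0.4105
  p(2,0)=3/20: -0.1500 × log₂(0.1500) = 0.4105
  p(2,1)=3/20: -0.1500 × log₂(0.1500) = 0.4105
  p(2,2)=1/10: -0.1000 × log₂(0.1000) = 0.3322
H(X,Y) = 3.0332 bits


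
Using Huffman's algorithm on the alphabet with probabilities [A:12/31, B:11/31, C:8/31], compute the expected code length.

Huffman tree construction:
Combine smallest probabilities repeatedly
Resulting codes:
  A: 0 (length 1)
  B: 11 (length 2)
  C: 10 (length 2)
Average length = Σ p(s) × length(s) = 1.6129 bits


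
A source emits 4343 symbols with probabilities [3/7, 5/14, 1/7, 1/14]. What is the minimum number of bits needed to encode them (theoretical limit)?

Entropy H = 1.7274 bits/symbol
Minimum bits = H × n = 1.7274 × 4343
= 7502.08 bits


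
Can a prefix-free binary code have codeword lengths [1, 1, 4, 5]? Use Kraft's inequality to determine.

Kraft inequality: Σ 2^(-l_i) ≤ 1 for prefix-free code
Calculating: 2^(-1) + 2^(-1) + 2^(-4) + 2^(-5)
= 0.5 + 0.5 + 0.0625 + 0.03125
= 1.0938
Since 1.0938 > 1, prefix-free code does not exist


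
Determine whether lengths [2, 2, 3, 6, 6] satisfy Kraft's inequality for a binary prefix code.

Kraft inequality: Σ 2^(-l_i) ≤ 1 for prefix-free code
Calculating: 2^(-2) + 2^(-2) + 2^(-3) + 2^(-6) + 2^(-6)
= 0.25 + 0.25 + 0.125 + 0.015625 + 0.015625
= 0.6562
Since 0.6562 ≤ 1, prefix-free code exists


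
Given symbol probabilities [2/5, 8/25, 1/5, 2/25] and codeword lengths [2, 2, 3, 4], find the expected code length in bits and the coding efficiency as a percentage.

Average length L = Σ p_i × l_i = 2.3600 bits
Entropy H = 1.8107 bits
Efficiency η = H/L × 100% = 76.72%


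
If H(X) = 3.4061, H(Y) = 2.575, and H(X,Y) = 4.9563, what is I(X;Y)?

I(X;Y) = H(X) + H(Y) - H(X,Y)
I(X;Y) = 3.4061 + 2.575 - 4.9563 = 1.0248 bits


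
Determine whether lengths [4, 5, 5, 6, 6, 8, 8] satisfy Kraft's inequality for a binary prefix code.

Kraft inequality: Σ 2^(-l_i) ≤ 1 for prefix-free code
Calculating: 2^(-4) + 2^(-5) + 2^(-5) + 2^(-6) + 2^(-6) + 2^(-8) + 2^(-8)
= 0.0625 + 0.03125 + 0.03125 + 0.015625 + 0.015625 + 0.00390625 + 0.00390625
= 0.1641
Since 0.1641 ≤ 1, prefix-free code exists


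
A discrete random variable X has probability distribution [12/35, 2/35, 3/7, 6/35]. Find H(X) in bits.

H(X) = -Σ p(x) log₂ p(x)
  -12/35 × log₂(12/35) = 0.5295
  -2/35 × log₂(2/35) = 0.2360
  -3/7 × log₂(3/7) = 0.5239
  -6/35 × log₂(6/35) = 0.4362
H(X) = 1.7255 bits


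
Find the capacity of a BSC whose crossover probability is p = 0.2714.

For BSC with error probability p:
C = 1 - H(p) where H(p) is binary entropy
H(0.2714) = -0.2714 × log₂(0.2714) - 0.7286 × log₂(0.7286)
H(p) = 0.8435
C = 1 - 0.8435 = 0.1565 bits/use


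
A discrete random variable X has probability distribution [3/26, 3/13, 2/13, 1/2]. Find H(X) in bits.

H(X) = -Σ p(x) log₂ p(x)
  -3/26 × log₂(3/26) = 0.3595
  -3/13 × log₂(3/13) = 0.4882
  -2/13 × log₂(2/13) = 0.4155
  -1/2 × log₂(1/2) = 0.5000
H(X) = 1.7631 bits


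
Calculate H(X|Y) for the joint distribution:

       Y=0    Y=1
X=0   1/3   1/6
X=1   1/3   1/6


H(X|Y) = Σ_y p(y) H(X|Y=y)
  p(Y=0) = 2/3, H(X|Y=0) = 1.0000
  p(Y=1) = 1/3, H(X|Y=1) = 1.0000
H(X|Y) = 0.6667×1.0000 + 0.3333×1.0000 = 1.0000 bits


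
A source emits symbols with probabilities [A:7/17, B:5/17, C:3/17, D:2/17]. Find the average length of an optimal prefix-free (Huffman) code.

Huffman tree construction:
Combine smallest probabilities repeatedly
Resulting codes:
  A: 0 (length 1)
  B: 10 (length 2)
  C: 111 (length 3)
  D: 110 (length 3)
Average length = Σ p(s) × length(s) = 1.8824 bits


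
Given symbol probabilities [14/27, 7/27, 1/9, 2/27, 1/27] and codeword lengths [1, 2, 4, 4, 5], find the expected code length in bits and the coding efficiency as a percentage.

Average length L = Σ p_i × l_i = 1.9630 bits
Entropy H = 1.8027 bits
Efficiency η = H/L × 100% = 91.84%


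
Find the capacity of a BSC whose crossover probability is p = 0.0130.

For BSC with error probability p:
C = 1 - H(p) where H(p) is binary entropy
H(0.0130) = -0.0130 × log₂(0.0130) - 0.9870 × log₂(0.9870)
H(p) = 0.1001
C = 1 - 0.1001 = 0.8999 bits/use


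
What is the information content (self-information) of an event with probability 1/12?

Information content I(x) = -log₂(p(x))
I = -log₂(1/12) = -log₂(0.0833)
I = 3.5850 bits


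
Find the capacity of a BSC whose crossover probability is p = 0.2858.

For BSC with error probability p:
C = 1 - H(p) where H(p) is binary entropy
H(0.2858) = -0.2858 × log₂(0.2858) - 0.7142 × log₂(0.7142)
H(p) = 0.8632
C = 1 - 0.8632 = 0.1368 bits/use


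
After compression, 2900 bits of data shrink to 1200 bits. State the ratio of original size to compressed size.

Compression ratio = Original / Compressed
= 2900 / 1200 = 2.42:1


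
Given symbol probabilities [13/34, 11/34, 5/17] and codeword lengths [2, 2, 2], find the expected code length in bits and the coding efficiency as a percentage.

Average length L = Σ p_i × l_i = 2.0000 bits
Entropy H = 1.5763 bits
Efficiency η = H/L × 100% = 78.82%


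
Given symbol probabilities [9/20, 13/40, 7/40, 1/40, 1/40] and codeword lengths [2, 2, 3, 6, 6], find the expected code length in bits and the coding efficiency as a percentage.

Average length L = Σ p_i × l_i = 2.3750 bits
Entropy H = 1.7515 bits
Efficiency η = H/L × 100% = 73.75%


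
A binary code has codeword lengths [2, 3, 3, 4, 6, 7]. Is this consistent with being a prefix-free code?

Kraft inequality: Σ 2^(-l_i) ≤ 1 for prefix-free code
Calculating: 2^(-2) + 2^(-3) + 2^(-3) + 2^(-4) + 2^(-6) + 2^(-7)
= 0.25 + 0.125 + 0.125 + 0.0625 + 0.015625 + 0.0078125
= 0.5859
Since 0.5859 ≤ 1, prefix-free code exists


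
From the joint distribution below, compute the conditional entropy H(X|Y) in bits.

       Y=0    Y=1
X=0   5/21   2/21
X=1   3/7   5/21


H(X|Y) = Σ_y p(y) H(X|Y=y)
  p(Y=0) = 2/3, H(X|Y=0) = 0.9403
  p(Y=1) = 1/3, H(X|Y=1) = 0.8631
H(X|Y) = 0.6667×0.9403 + 0.3333×0.8631 = 0.9146 bits


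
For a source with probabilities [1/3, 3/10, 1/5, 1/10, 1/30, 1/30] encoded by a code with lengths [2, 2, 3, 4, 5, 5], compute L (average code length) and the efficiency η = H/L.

Average length L = Σ p_i × l_i = 2.6000 bits
Entropy H = 2.1731 bits
Efficiency η = H/L × 100% = 83.58%


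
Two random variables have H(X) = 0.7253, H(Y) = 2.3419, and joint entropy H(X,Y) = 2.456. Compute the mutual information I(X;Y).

I(X;Y) = H(X) + H(Y) - H(X,Y)
I(X;Y) = 0.7253 + 2.3419 - 2.456 = 0.6112 bits


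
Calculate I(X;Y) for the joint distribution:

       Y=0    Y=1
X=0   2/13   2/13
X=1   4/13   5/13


H(X) = 0.8905, H(Y) = 0.9957, H(X,Y) = 1.8843
I(X;Y) = H(X) + H(Y) - H(X,Y) = 0.0019 bits


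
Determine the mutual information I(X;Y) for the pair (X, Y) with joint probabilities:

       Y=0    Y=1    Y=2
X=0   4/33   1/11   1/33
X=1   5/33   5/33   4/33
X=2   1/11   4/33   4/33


H(X) = 1.5487, H(Y) = 1.5726, H(X,Y) = 3.0829
I(X;Y) = H(X) + H(Y) - H(X,Y) = 0.0385 bits


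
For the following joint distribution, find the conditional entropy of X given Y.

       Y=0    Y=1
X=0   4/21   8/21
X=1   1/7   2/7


H(X|Y) = Σ_y p(y) H(X|Y=y)
  p(Y=0) = 1/3, H(X|Y=0) = 0.9852
  p(Y=1) = 2/3, H(X|Y=1) = 0.9852
H(X|Y) = 0.3333×0.9852 + 0.6667×0.9852 = 0.9852 bits


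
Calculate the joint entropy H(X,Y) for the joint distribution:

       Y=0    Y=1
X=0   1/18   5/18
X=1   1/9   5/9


H(X,Y) = -Σ p(x,y) log₂ p(x,y)
  p(0,0)=1/18: -0.0556 × log₂(0.0556) = 0.2317
  p(0,1)=5/18: -0.2778 × log₂(0.2778) = 0.5133
  p(1,0)=1/9: -0.1111 × log₂(0.1111) = 0.3522
  p(1,1)=5/9: -0.5556 × log₂(0.5556) = 0.4711
H(X,Y) = 1.5683 bits


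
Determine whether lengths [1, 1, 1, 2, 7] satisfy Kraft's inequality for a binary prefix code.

Kraft inequality: Σ 2^(-l_i) ≤ 1 for prefix-free code
Calculating: 2^(-1) + 2^(-1) + 2^(-1) + 2^(-2) + 2^(-7)
= 0.5 + 0.5 + 0.5 + 0.25 + 0.0078125
= 1.7578
Since 1.7578 > 1, prefix-free code does not exist


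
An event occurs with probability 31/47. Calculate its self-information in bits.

Information content I(x) = -log₂(p(x))
I = -log₂(31/47) = -log₂(0.6596)
I = 0.6004 bits


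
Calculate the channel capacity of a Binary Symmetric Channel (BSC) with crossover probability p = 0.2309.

For BSC with error probability p:
C = 1 - H(p) where H(p) is binary entropy
H(0.2309) = -0.2309 × log₂(0.2309) - 0.7691 × log₂(0.7691)
H(p) = 0.7796
C = 1 - 0.7796 = 0.2204 bits/use


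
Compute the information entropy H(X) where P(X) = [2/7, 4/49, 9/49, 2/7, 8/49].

H(X) = -Σ p(x) log₂ p(x)
  -2/7 × log₂(2/7) = 0.5164
  -4/49 × log₂(4/49) = 0.2951
  -9/49 × log₂(9/49) = 0.4490
  -2/7 × log₂(2/7) = 0.5164
  -8/49 × log₂(8/49) = 0.4269
H(X) = 2.2038 bits


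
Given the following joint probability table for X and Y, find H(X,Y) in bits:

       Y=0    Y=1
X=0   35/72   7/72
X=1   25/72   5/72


H(X,Y) = -Σ p(x,y) log₂ p(x,y)
  p(0,0)=35/72: -0.4861 × log₂(0.4861) = 0.5059
  p(0,1)=7/72: -0.0972 × log₂(0.0972) = 0.3269
  p(1,0)=25/72: -0.3472 × log₂(0.3472) = 0.5299
  p(1,1)=5/72: -0.0694 × log₂(0.0694) = 0.2672
H(X,Y) = 1.6299 bits


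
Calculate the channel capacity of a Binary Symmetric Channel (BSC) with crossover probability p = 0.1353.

For BSC with error probability p:
C = 1 - H(p) where H(p) is binary entropy
H(0.1353) = -0.1353 × log₂(0.1353) - 0.8647 × log₂(0.8647)
H(p) = 0.5718
C = 1 - 0.5718 = 0.4282 bits/use


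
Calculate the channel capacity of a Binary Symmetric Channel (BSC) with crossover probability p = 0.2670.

For BSC with error probability p:
C = 1 - H(p) where H(p) is binary entropy
H(0.2670) = -0.2670 × log₂(0.2670) - 0.7330 × log₂(0.7330)
H(p) = 0.8371
C = 1 - 0.8371 = 0.1629 bits/use


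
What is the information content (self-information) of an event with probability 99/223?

Information content I(x) = -log₂(p(x))
I = -log₂(99/223) = -log₂(0.4439)
I = 1.1715 bits


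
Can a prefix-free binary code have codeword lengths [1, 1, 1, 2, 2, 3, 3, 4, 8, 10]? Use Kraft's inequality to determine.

Kraft inequality: Σ 2^(-l_i) ≤ 1 for prefix-free code
Calculating: 2^(-1) + 2^(-1) + 2^(-1) + 2^(-2) + 2^(-2) + 2^(-3) + 2^(-3) + 2^(-4) + 2^(-8) + 2^(-10)
= 0.5 + 0.5 + 0.5 + 0.25 + 0.25 + 0.125 + 0.125 + 0.0625 + 0.00390625 + 0.0009765625
= 2.3174
Since 2.3174 > 1, prefix-free code does not exist


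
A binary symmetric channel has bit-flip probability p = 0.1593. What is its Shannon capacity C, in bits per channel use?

For BSC with error probability p:
C = 1 - H(p) where H(p) is binary entropy
H(0.1593) = -0.1593 × log₂(0.1593) - 0.8407 × log₂(0.8407)
H(p) = 0.6326
C = 1 - 0.6326 = 0.3674 bits/use


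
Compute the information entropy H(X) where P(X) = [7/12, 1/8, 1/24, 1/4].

H(X) = -Σ p(x) log₂ p(x)
  -7/12 × log₂(7/12) = 0.4536
  -1/8 × log₂(1/8) = 0.3750
  -1/24 × log₂(1/24) = 0.1910
  -1/4 × log₂(1/4) = 0.5000
H(X) = 1.5196 bits


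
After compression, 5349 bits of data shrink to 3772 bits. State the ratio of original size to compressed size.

Compression ratio = Original / Compressed
= 5349 / 3772 = 1.42:1


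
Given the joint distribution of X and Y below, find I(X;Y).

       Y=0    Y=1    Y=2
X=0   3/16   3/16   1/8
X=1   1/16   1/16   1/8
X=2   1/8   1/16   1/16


H(X) = 1.5000, H(Y) = 1.5794, H(X,Y) = 3.0306
I(X;Y) = H(X) + H(Y) - H(X,Y) = 0.0488 bits


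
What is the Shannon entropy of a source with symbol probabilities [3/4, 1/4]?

H(X) = -Σ p(x) log₂ p(x)
  -3/4 × log₂(3/4) = 0.3113
  -1/4 × log₂(1/4) = 0.5000
H(X) = 0.8113 bits


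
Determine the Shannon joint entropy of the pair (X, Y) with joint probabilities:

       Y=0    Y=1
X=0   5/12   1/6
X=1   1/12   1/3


H(X,Y) = -Σ p(x,y) log₂ p(x,y)
  p(0,0)=5/12: -0.4167 × log₂(0.4167) = 0.5263
  p(0,1)=1/6: -0.1667 × log₂(0.1667) = 0.4308
  p(1,0)=1/12: -0.0833 × log₂(0.0833) = 0.2987
  p(1,1)=1/3: -0.3333 × log₂(0.3333) = 0.5283
H(X,Y) = 1.7842 bits


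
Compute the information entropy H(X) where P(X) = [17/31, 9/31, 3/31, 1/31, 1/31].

H(X) = -Σ p(x) log₂ p(x)
  -17/31 × log₂(17/31) = 0.4753
  -9/31 × log₂(9/31) = 0.5180
  -3/31 × log₂(3/31) = 0.3261
  -1/31 × log₂(1/31) = 0.1598
  -1/31 × log₂(1/31) = 0.1598
H(X) = 1.6390 bits


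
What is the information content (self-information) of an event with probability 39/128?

Information content I(x) = -log₂(p(x))
I = -log₂(39/128) = -log₂(0.3047)
I = 1.7146 bits


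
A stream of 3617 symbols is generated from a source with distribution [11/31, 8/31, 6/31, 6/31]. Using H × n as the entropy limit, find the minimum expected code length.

Entropy H = 1.9518 bits/symbol
Minimum bits = H × n = 1.9518 × 3617
= 7059.78 bits


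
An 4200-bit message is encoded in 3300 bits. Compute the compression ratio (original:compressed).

Compression ratio = Original / Compressed
= 4200 / 3300 = 1.27:1


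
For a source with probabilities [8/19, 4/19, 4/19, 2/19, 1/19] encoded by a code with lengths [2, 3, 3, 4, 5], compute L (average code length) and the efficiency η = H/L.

Average length L = Σ p_i × l_i = 2.7895 bits
Entropy H = 2.0374 bits
Efficiency η = H/L × 100% = 73.04%


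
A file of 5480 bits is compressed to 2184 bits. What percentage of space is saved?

Space savings = (1 - Compressed/Original) × 100%
= (1 - 2184/5480) × 100%
= 60.15%


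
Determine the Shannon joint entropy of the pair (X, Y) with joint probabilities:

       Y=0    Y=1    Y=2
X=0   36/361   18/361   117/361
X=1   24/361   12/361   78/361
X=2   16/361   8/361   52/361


H(X,Y) = -Σ p(x,y) log₂ p(x,y)
  p(0,0)=36/361: -0.0997 × log₂(0.0997) = 0.3317
  p(0,1)=18/361: -0.0499 × log₂(0.0499) = 0.2157
  p(0,2)=117/361: -0.3241 × log₂(0.3241) = 0.5268
  p(1,0)=24/361: -0.0665 × log₂(0.0665) = 0.2600
  p(1,1)=12/361: -0.0332 × log₂(0.0332) = 0.1632
  p(1,2)=78/361: -0.2161 × log₂(0.2161) = 0.4776
  p(2,0)=16/361: -0.0443 × log₂(0.0443) = 0.1993
  p(2,1)=8/361: -0.0222 × log₂(0.0222) = 0.1218
  p(2,2)=52/361: -0.1440 × log₂(0.1440) = 0.4027
H(X,Y) = 2.6988 bits


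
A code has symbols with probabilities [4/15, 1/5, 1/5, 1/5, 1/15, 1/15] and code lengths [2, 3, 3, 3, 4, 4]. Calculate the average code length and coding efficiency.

Average length L = Σ p_i × l_i = 2.8667 bits
Entropy H = 2.4226 bits
Efficiency η = H/L × 100% = 84.51%


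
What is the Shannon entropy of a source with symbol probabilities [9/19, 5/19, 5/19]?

H(X) = -Σ p(x) log₂ p(x)
  -9/19 × log₂(9/19) = 0.5106
  -5/19 × log₂(5/19) = 0.5068
  -5/19 × log₂(5/19) = 0.5068
H(X) = 1.5243 bits


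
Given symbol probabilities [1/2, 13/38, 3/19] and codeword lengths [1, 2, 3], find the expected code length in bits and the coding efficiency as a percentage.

Average length L = Σ p_i × l_i = 1.6579 bits
Entropy H = 1.4499 bits
Efficiency η = H/L × 100% = 87.45%


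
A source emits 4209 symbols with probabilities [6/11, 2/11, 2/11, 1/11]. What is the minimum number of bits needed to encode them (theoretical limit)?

Entropy H = 1.6858 bits/symbol
Minimum bits = H × n = 1.6858 × 4209
= 7095.60 bits


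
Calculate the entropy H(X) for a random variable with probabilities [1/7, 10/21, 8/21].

H(X) = -Σ p(x) log₂ p(x)
  -1/7 × log₂(1/7) = 0.4011
  -10/21 × log₂(10/21) = 0.5097
  -8/21 × log₂(8/21) = 0.5304
H(X) = 1.4412 bits


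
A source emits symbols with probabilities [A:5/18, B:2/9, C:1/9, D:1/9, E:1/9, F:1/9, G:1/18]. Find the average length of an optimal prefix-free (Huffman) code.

Huffman tree construction:
Combine smallest probabilities repeatedly
Resulting codes:
  A: 10 (length 2)
  B: 00 (length 2)
  C: 1111 (length 4)
  D: 010 (length 3)
  E: 011 (length 3)
  F: 110 (length 3)
  G: 1110 (length 4)
Average length = Σ p(s) × length(s) = 2.6667 bits


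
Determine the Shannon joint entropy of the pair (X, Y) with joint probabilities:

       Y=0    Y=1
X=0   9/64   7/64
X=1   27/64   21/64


H(X,Y) = -Σ p(x,y) log₂ p(x,y)
  p(0,0)=9/64: -0.1406 × log₂(0.1406) = 0.3980
  p(0,1)=7/64: -0.1094 × log₂(0.1094) = 0.3492
  p(1,0)=27/64: -0.4219 × log₂(0.4219) = 0.5253
  p(1,1)=21/64: -0.3281 × log₂(0.3281) = 0.5275
H(X,Y) = 1.8000 bits


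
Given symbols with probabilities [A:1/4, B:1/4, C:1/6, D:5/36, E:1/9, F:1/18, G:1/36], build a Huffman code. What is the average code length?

Huffman tree construction:
Combine smallest probabilities repeatedly
Resulting codes:
  A: 01 (length 2)
  B: 10 (length 2)
  C: 111 (length 3)
  D: 110 (length 3)
  E: 001 (length 3)
  F: 0001 (length 4)
  G: 0000 (length 4)
Average length = Σ p(s) × length(s) = 2.5833 bits


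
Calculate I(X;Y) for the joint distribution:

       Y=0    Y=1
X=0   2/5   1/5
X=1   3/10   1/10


H(X) = 0.9710, H(Y) = 0.8813, H(X,Y) = 1.8464
I(X;Y) = H(X) + H(Y) - H(X,Y) = 0.0058 bits


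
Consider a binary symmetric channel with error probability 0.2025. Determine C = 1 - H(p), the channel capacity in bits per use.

For BSC with error probability p:
C = 1 - H(p) where H(p) is binary entropy
H(0.2025) = -0.2025 × log₂(0.2025) - 0.7975 × log₂(0.7975)
H(p) = 0.7269
C = 1 - 0.7269 = 0.2731 bits/use


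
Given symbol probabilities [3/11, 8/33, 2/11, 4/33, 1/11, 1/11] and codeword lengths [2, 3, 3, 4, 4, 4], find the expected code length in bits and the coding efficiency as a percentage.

Average length L = Σ p_i × l_i = 3.0303 bits
Entropy H = 2.4520 bits
Efficiency η = H/L × 100% = 80.92%


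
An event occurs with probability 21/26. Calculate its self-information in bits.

Information content I(x) = -log₂(p(x))
I = -log₂(21/26) = -log₂(0.8077)
I = 0.3081 bits


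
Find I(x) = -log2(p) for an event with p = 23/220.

Information content I(x) = -log₂(p(x))
I = -log₂(23/220) = -log₂(0.1045)
I = 3.2578 bits


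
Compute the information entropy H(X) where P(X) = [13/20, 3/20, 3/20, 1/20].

H(X) = -Σ p(x) log₂ p(x)
  -13/20 × log₂(13/20) = 0.4040
  -3/20 × log₂(3/20) = 0.4105
  -3/20 × log₂(3/20) = 0.4105
  -1/20 × log₂(1/20) = 0.2161
H(X) = 1.4412 bits


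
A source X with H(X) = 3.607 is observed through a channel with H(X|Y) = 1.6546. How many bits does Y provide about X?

I(X;Y) = H(X) - H(X|Y)
I(X;Y) = 3.607 - 1.6546 = 1.9524 bits


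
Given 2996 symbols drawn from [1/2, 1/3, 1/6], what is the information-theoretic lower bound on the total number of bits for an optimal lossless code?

Entropy H = 1.4591 bits/symbol
Minimum bits = H × n = 1.4591 × 2996
= 4371.61 bits


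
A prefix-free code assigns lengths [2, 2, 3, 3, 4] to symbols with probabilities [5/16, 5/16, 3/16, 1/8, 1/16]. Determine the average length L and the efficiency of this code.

Average length L = Σ p_i × l_i = 2.4375 bits
Entropy H = 2.1266 bits
Efficiency η = H/L × 100% = 87.25%


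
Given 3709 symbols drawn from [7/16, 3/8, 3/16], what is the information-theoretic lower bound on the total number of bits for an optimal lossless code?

Entropy H = 1.5052 bits/symbol
Minimum bits = H × n = 1.5052 × 3709
= 5582.94 bits


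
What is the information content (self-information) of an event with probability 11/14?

Information content I(x) = -log₂(p(x))
I = -log₂(11/14) = -log₂(0.7857)
I = 0.3479 bits


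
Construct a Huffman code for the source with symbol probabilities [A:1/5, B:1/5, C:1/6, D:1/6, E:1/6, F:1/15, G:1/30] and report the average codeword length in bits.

Huffman tree construction:
Combine smallest probabilities repeatedly
Resulting codes:
  A: 00 (length 2)
  B: 01 (length 2)
  C: 101 (length 3)
  D: 110 (length 3)
  E: 111 (length 3)
  F: 1001 (length 4)
  G: 1000 (length 4)
Average length = Σ p(s) × length(s) = 2.7000 bits


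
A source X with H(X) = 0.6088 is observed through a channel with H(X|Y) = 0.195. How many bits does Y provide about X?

I(X;Y) = H(X) - H(X|Y)
I(X;Y) = 0.6088 - 0.195 = 0.4138 bits


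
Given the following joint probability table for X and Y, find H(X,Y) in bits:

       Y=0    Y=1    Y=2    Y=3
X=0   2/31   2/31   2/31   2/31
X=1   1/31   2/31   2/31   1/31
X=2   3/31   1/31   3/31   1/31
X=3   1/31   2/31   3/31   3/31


H(X,Y) = -Σ p(x,y) log₂ p(x,y)
  p(0,0)=2/31: -0.0645 × log₂(0.0645) = 0.2551
  p(0,1)=2/31: -0.0645 × log₂(0.0645) = 0.2551
  p(0,2)=2/31: -0.0645 × log₂(0.0645) = 0.2551
  p(0,3)=2/31: -0.0645 × log₂(0.0645) = 0.2551
  p(1,0)=1/31: -0.0323 × log₂(0.0323) = 0.1598
  p(1,1)=2/31: -0.0645 × log₂(0.0645) = 0.2551
  p(1,2)=2/31: -0.0645 × log₂(0.0645) = 0.2551
  p(1,3)=1/31: -0.0323 × log₂(0.0323) = 0.1598
  p(2,0)=3/31: -0.0968 × log₂(0.0968) = 0.3261
  p(2,1)=1/31: -0.0323 × log₂(0.0323) = 0.1598
  p(2,2)=3/31: -0.0968 × log₂(0.0968) = 0.3261
  p(2,3)=1/31: -0.0323 × log₂(0.0323) = 0.1598
  p(3,0)=1/31: -0.0323 × log₂(0.0323) = 0.1598
  p(3,1)=2/31: -0.0645 × log₂(0.0645) = 0.2551
  p(3,2)=3/31: -0.0968 × log₂(0.0968) = 0.3261
  p(3,3)=3/31: -0.0968 × log₂(0.0968) = 0.3261
H(X,Y) = 3.8890 bits


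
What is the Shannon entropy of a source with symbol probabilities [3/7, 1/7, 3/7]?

H(X) = -Σ p(x) log₂ p(x)
  -3/7 × log₂(3/7) = 0.5239
  -1/7 × log₂(1/7) = 0.4011
  -3/7 × log₂(3/7) = 0.5239
H(X) = 1.4488 bits


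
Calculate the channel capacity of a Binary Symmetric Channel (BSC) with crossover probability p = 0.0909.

For BSC with error probability p:
C = 1 - H(p) where H(p) is binary entropy
H(0.0909) = -0.0909 × log₂(0.0909) - 0.9091 × log₂(0.9091)
H(p) = 0.4395
C = 1 - 0.4395 = 0.5605 bits/use


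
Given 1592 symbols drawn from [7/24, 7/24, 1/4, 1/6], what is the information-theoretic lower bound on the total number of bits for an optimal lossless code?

Entropy H = 1.9678 bits/symbol
Minimum bits = H × n = 1.9678 × 1592
= 3132.68 bits


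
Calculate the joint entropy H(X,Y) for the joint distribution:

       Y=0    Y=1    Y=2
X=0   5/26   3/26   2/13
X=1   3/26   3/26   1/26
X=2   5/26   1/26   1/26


H(X,Y) = -Σ p(x,y) log₂ p(x,y)
  p(0,0)=5/26: -0.1923 × log₂(0.1923) = 0.4574
  p(0,1)=3/26: -0.1154 × log₂(0.1154) = 0.3595
  p(0,2)=2/13: -0.1538 × log₂(0.1538) = 0.4155
  p(1,0)=3/26: -0.1154 × log₂(0.1154) = 0.3595
  p(1,1)=3/26: -0.1154 × log₂(0.1154) = 0.3595
  p(1,2)=1/26: -0.0385 × log₂(0.0385) = 0.1808
  p(2,0)=5/26: -0.1923 × log₂(0.1923) = 0.4574
  p(2,1)=1/26: -0.0385 × log₂(0.0385) = 0.1808
  p(2,2)=1/26: -0.0385 × log₂(0.0385) = 0.1808
H(X,Y) = 2.9511 bits


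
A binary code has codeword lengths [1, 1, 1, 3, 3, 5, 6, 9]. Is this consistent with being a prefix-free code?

Kraft inequality: Σ 2^(-l_i) ≤ 1 for prefix-free code
Calculating: 2^(-1) + 2^(-1) + 2^(-1) + 2^(-3) + 2^(-3) + 2^(-5) + 2^(-6) + 2^(-9)
= 0.5 + 0.5 + 0.5 + 0.125 + 0.125 + 0.03125 + 0.015625 + 0.001953125
= 1.7988
Since 1.7988 > 1, prefix-free code does not exist


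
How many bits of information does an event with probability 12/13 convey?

Information content I(x) = -log₂(p(x))
I = -log₂(12/13) = -log₂(0.9231)
I = 0.1155 bits


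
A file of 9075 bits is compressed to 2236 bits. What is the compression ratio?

Compression ratio = Original / Compressed
= 9075 / 2236 = 4.06:1


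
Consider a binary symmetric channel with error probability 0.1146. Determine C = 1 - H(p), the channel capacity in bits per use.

For BSC with error probability p:
C = 1 - H(p) where H(p) is binary entropy
H(0.1146) = -0.1146 × log₂(0.1146) - 0.8854 × log₂(0.8854)
H(p) = 0.5136
C = 1 - 0.5136 = 0.4864 bits/use


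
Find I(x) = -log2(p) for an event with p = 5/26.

Information content I(x) = -log₂(p(x))
I = -log₂(5/26) = -log₂(0.1923)
I = 2.3785 bits


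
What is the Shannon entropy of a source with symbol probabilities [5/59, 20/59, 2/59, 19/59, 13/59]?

H(X) = -Σ p(x) log₂ p(x)
  -5/59 × log₂(5/59) = 0.3018
  -20/59 × log₂(20/59) = 0.5291
  -2/59 × log₂(2/59) = 0.1655
  -19/59 × log₂(19/59) = 0.5264
  -13/59 × log₂(13/59) = 0.4808
H(X) = 2.0036 bits


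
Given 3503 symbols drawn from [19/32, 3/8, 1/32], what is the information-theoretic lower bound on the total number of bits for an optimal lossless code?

Entropy H = 1.1334 bits/symbol
Minimum bits = H × n = 1.1334 × 3503
= 3970.41 bits


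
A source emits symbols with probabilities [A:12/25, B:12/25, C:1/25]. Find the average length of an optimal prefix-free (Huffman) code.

Huffman tree construction:
Combine smallest probabilities repeatedly
Resulting codes:
  A: 11 (length 2)
  B: 0 (length 1)
  C: 10 (length 2)
Average length = Σ p(s) × length(s) = 1.5200 bits


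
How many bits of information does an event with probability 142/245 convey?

Information content I(x) = -log₂(p(x))
I = -log₂(142/245) = -log₂(0.5796)
I = 0.7869 bits


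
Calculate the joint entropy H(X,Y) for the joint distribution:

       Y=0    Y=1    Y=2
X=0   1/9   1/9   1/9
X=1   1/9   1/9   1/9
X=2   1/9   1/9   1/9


H(X,Y) = -Σ p(x,y) log₂ p(x,y)
  p(0,0)=1/9: -0.1111 × log₂(0.1111) = 0.3522
  p(0,1)=1/9: -0.1111 × log₂(0.1111) = 0.3522
  p(0,2)=1/9: -0.1111 × log₂(0.1111) = 0.3522
  p(1,0)=1/9: -0.1111 × log₂(0.1111) = 0.3522
  p(1,1)=1/9: -0.1111 × log₂(0.1111) = 0.3522
  p(1,2)=1/9: -0.1111 × log₂(0.1111) = 0.3522
  p(2,0)=1/9: -0.1111 × log₂(0.1111) = 0.3522
  p(2,1)=1/9: -0.1111 × log₂(0.1111) = 0.3522
  p(2,2)=1/9: -0.1111 × log₂(0.1111) = 0.3522
H(X,Y) = 3.1699 bits


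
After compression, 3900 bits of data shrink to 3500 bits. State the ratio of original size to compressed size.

Compression ratio = Original / Compressed
= 3900 / 3500 = 1.11:1


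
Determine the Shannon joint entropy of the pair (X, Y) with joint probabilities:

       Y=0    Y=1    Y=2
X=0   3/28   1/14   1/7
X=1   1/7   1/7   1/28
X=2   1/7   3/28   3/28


H(X,Y) = -Σ p(x,y) log₂ p(x,y)
  p(0,0)=3/28: -0.1071 × log₂(0.1071) = 0.3453
  p(0,1)=1/14: -0.0714 × log₂(0.0714) = 0.2720
  p(0,2)=1/7: -0.1429 × log₂(0.1429) = 0.4011
  p(1,0)=1/7: -0.1429 × log₂(0.1429) = 0.4011
  p(1,1)=1/7: -0.1429 × log₂(0.1429) = 0.4011
  p(1,2)=1/28: -0.0357 × log₂(0.0357) = 0.1717
  p(2,0)=1/7: -0.1429 × log₂(0.1429) = 0.4011
  p(2,1)=3/28: -0.1071 × log₂(0.1071) = 0.3453
  p(2,2)=3/28: -0.1071 × log₂(0.1071) = 0.3453
H(X,Y) = 3.0836 bits


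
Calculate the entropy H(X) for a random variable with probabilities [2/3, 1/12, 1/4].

H(X) = -Σ p(x) log₂ p(x)
  -2/3 × log₂(2/3) = 0.3900
  -1/12 × log₂(1/12) = 0.2987
  -1/4 × log₂(1/4) = 0.5000
H(X) = 1.1887 bits


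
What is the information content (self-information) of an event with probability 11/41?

Information content I(x) = -log₂(p(x))
I = -log₂(11/41) = -log₂(0.2683)
I = 1.8981 bits


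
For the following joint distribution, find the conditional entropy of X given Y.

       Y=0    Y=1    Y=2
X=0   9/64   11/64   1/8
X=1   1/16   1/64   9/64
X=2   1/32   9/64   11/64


H(X|Y) = Σ_y p(y) H(X|Y=y)
  p(Y=0) = 15/64, H(X|Y=0) = 1.3383
  p(Y=1) = 21/64, H(X|Y=1) = 1.2217
  p(Y=2) = 7/16, H(X|Y=2) = 1.5722
H(X|Y) = 0.2344×1.3383 + 0.3281×1.2217 + 0.4375×1.5722 = 1.4024 bits


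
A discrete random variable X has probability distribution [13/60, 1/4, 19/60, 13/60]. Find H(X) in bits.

H(X) = -Σ p(x) log₂ p(x)
  -13/60 × log₂(13/60) = 0.4781
  -1/4 × log₂(1/4) = 0.5000
  -19/60 × log₂(19/60) = 0.5253
  -13/60 × log₂(13/60) = 0.4781
H(X) = 1.9815 bits


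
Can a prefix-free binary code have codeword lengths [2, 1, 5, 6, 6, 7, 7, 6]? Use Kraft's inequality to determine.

Kraft inequality: Σ 2^(-l_i) ≤ 1 for prefix-free code
Calculating: 2^(-2) + 2^(-1) + 2^(-5) + 2^(-6) + 2^(-6) + 2^(-7) + 2^(-7) + 2^(-6)
= 0.25 + 0.5 + 0.03125 + 0.015625 + 0.015625 + 0.0078125 + 0.0078125 + 0.015625
= 0.8438
Since 0.8438 ≤ 1, prefix-free code exists


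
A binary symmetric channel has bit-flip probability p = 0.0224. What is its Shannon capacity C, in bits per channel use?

For BSC with error probability p:
C = 1 - H(p) where H(p) is binary entropy
H(0.0224) = -0.0224 × log₂(0.0224) - 0.9776 × log₂(0.9776)
H(p) = 0.1547
C = 1 - 0.1547 = 0.8453 bits/use


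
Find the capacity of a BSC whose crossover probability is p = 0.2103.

For BSC with error probability p:
C = 1 - H(p) where H(p) is binary entropy
H(0.2103) = -0.2103 × log₂(0.2103) - 0.7897 × log₂(0.7897)
H(p) = 0.7421
C = 1 - 0.7421 = 0.2579 bits/use


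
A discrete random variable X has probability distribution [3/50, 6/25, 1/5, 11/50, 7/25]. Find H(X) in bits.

H(X) = -Σ p(x) log₂ p(x)
  -3/50 × log₂(3/50) = 0.2435
  -6/25 × log₂(6/25) = 0.4941
  -1/5 × log₂(1/5) = 0.4644
  -11/50 × log₂(11/50) = 0.4806
  -7/25 × log₂(7/25) = 0.5142
H(X) = 2.1968 bits


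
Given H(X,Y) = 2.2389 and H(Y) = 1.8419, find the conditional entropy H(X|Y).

Chain rule: H(X,Y) = H(X|Y) + H(Y)
H(X|Y) = H(X,Y) - H(Y) = 2.2389 - 1.8419 = 0.397 bits


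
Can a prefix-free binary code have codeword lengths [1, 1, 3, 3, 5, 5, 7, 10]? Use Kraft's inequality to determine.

Kraft inequality: Σ 2^(-l_i) ≤ 1 for prefix-free code
Calculating: 2^(-1) + 2^(-1) + 2^(-3) + 2^(-3) + 2^(-5) + 2^(-5) + 2^(-7) + 2^(-10)
= 0.5 + 0.5 + 0.125 + 0.125 + 0.03125 + 0.03125 + 0.0078125 + 0.0009765625
= 1.3213
Since 1.3213 > 1, prefix-free code does not exist


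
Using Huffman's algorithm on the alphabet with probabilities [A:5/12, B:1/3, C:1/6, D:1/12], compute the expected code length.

Huffman tree construction:
Combine smallest probabilities repeatedly
Resulting codes:
  A: 0 (length 1)
  B: 11 (length 2)
  C: 101 (length 3)
  D: 100 (length 3)
Average length = Σ p(s) × length(s) = 1.8333 bits


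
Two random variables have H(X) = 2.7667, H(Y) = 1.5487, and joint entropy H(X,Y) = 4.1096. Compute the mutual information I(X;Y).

I(X;Y) = H(X) + H(Y) - H(X,Y)
I(X;Y) = 2.7667 + 1.5487 - 4.1096 = 0.2058 bits


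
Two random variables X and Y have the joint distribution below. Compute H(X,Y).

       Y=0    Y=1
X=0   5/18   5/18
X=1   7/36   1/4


H(X,Y) = -Σ p(x,y) log₂ p(x,y)
  p(0,0)=5/18: -0.2778 × log₂(0.2778) = 0.5133
  p(0,1)=5/18: -0.2778 × log₂(0.2778) = 0.5133
  p(1,0)=7/36: -0.1944 × log₂(0.1944) = 0.4594
  p(1,1)=1/4: -0.2500 × log₂(0.2500) = 0.5000
H(X,Y) = 1.9861 bits


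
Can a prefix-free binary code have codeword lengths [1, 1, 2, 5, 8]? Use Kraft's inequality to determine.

Kraft inequality: Σ 2^(-l_i) ≤ 1 for prefix-free code
Calculating: 2^(-1) + 2^(-1) + 2^(-2) + 2^(-5) + 2^(-8)
= 0.5 + 0.5 + 0.25 + 0.03125 + 0.00390625
= 1.2852
Since 1.2852 > 1, prefix-free code does not exist
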